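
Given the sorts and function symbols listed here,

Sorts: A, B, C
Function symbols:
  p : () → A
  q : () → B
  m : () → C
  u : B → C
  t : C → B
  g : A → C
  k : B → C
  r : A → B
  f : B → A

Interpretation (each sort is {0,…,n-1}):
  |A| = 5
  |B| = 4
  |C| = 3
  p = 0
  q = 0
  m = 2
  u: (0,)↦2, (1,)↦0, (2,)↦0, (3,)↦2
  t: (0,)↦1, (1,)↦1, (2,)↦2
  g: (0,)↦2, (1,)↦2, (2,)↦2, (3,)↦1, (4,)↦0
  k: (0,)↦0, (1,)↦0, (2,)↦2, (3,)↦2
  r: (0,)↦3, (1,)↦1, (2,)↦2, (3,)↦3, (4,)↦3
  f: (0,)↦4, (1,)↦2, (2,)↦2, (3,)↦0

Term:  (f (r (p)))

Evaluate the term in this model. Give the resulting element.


  p = 0
  (r (p)) = r(0,) = 3
  (f (r (p))) = f(3,) = 0

value = 0


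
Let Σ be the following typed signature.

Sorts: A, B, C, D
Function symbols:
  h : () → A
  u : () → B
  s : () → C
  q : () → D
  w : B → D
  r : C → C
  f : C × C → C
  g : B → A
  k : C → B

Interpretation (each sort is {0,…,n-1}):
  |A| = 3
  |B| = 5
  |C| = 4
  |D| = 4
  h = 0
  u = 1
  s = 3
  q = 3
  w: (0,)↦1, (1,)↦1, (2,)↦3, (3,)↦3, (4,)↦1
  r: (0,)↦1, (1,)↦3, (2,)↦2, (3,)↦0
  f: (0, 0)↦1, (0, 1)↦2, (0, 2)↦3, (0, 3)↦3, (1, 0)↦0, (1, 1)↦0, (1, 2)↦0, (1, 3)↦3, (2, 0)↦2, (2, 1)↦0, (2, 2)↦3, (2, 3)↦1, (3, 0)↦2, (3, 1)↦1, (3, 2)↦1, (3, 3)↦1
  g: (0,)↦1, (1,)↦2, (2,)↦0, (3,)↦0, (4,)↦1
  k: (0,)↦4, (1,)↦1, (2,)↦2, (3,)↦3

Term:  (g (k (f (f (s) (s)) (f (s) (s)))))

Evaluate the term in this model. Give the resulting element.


value = 1

  s = 3
  s = 3
  (f (s) (s)) = f(3, 3) = 1
  s = 3
  s = 3
  (f (s) (s)) = f(3, 3) = 1
  (f (f (s) (s)) (f (s) (s))) = f(1, 1) = 0
  (k (f (f (s) (s)) (f (s) (s)))) = k(0,) = 4
  (g (k (f (f (s) (s)) (f (s) (s))))) = g(4,) = 1


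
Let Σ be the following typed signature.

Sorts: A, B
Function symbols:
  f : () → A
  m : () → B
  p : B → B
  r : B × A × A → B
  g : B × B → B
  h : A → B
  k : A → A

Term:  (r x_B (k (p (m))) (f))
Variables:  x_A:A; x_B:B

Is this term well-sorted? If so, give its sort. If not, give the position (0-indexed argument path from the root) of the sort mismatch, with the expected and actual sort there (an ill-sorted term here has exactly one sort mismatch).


ill-sorted at position [1, 0]: expected A, got B

  x_B : B
      (m) : B
    (p (m)) : B
  (k (p (m))) : ✗ arg 0 at [1, 0] has sort B, expected A
  (f) : A


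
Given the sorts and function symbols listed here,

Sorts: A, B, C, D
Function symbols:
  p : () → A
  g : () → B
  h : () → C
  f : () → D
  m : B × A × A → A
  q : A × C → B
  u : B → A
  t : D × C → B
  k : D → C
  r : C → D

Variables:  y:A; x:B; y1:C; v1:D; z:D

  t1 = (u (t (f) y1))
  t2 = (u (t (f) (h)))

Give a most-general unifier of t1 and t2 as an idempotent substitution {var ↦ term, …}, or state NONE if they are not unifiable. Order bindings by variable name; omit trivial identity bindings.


{y1 ↦ (h)}


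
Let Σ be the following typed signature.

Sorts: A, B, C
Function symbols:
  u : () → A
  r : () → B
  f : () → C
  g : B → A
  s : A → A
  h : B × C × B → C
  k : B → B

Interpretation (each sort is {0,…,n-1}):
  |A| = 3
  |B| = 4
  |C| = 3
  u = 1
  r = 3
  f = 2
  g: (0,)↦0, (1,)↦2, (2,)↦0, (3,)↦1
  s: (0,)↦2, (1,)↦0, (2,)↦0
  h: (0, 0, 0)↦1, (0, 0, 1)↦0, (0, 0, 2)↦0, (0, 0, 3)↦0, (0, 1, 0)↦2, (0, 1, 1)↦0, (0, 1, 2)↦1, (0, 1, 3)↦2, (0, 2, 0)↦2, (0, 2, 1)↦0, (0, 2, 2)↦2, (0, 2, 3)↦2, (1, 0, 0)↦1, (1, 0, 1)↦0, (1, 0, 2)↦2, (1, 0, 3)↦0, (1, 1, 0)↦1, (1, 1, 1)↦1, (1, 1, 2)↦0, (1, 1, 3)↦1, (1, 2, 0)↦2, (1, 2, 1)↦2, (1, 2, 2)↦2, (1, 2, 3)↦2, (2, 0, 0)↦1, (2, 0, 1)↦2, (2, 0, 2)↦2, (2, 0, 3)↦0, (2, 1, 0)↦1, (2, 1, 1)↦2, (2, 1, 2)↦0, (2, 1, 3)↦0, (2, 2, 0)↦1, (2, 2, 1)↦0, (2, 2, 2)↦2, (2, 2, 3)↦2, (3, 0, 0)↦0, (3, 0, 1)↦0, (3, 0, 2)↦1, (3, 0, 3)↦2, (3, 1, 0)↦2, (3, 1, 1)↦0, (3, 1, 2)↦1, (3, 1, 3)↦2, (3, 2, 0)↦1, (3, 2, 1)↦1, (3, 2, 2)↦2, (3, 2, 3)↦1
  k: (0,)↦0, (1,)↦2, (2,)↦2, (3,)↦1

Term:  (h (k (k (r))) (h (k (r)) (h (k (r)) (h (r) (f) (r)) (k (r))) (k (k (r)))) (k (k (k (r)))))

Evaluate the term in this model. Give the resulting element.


value = 2

  r = 3
  (k (r)) = k(3,) = 1
  (k (k (r))) = k(1,) = 2
  r = 3
  (k (r)) = k(3,) = 1
  r = 3
  (k (r)) = k(3,) = 1
  r = 3
  f = 2
  r = 3
  (h (r) (f) (r)) = h(3, 2, 3) = 1
  r = 3
  (k (r)) = k(3,) = 1
  (h (k (r)) (h (r) (f) (r)) (k (r))) = h(1, 1, 1) = 1
  r = 3
  (k (r)) = k(3,) = 1
  (k (k (r))) = k(1,) = 2
  (h (k (r)) (h (k (r)) (h (r) (f) (r)) (k (r))) (k (k (r)))) = h(1, 1, 2) = 0
  r = 3
  (k (r)) = k(3,) = 1
  (k (k (r))) = k(1,) = 2
  (k (k (k (r)))) = k(2,) = 2
  (h (k (k (r))) (h (k (r)) (h (k (r)) (h (r) (f) (r)) (k (r))) (k (k (r)))) (k (k (k (r))))) = h(2, 0, 2) = 2


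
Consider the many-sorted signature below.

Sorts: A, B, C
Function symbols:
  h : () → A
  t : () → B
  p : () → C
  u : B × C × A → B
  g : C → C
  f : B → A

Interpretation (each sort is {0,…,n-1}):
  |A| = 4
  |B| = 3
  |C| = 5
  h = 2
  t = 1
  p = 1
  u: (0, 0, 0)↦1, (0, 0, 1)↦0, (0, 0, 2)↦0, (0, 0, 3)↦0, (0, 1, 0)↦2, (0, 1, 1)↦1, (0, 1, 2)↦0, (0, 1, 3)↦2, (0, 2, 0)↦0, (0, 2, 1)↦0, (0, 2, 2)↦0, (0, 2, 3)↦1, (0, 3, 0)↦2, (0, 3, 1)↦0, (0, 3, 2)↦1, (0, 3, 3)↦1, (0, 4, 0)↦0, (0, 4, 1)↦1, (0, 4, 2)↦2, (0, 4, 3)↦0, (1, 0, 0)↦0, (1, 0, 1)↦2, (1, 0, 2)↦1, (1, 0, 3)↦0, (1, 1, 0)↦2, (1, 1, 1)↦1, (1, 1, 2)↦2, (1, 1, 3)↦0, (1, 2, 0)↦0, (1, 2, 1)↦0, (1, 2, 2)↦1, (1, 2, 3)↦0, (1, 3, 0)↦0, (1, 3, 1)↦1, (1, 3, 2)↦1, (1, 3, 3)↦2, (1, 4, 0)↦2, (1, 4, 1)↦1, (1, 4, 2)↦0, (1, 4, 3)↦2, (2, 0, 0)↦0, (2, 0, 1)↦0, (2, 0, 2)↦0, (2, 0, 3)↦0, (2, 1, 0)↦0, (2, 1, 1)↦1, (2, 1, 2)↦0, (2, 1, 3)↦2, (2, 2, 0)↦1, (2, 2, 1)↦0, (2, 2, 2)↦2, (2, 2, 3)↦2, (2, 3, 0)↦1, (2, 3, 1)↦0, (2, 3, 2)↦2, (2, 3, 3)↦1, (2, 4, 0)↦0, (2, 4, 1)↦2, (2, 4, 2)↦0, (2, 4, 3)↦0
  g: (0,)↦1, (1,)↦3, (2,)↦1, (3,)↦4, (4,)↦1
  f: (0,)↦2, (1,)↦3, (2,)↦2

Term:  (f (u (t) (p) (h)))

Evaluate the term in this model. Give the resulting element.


  t = 1
  p = 1
  h = 2
  (u (t) (p) (h)) = u(1, 1, 2) = 2
  (f (u (t) (p) (h))) = f(2,) = 2

value = 2


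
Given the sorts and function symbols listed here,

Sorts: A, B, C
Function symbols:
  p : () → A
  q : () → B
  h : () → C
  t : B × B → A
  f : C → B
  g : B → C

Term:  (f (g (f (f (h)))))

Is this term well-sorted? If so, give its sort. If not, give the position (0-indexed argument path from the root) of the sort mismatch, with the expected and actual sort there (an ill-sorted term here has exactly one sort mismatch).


        (h) : C
      (f (h)) : B
    (f (f (h))) : ✗ arg 0 at [0, 0, 0] has sort B, expected C

ill-sorted at position [0, 0, 0]: expected C, got B


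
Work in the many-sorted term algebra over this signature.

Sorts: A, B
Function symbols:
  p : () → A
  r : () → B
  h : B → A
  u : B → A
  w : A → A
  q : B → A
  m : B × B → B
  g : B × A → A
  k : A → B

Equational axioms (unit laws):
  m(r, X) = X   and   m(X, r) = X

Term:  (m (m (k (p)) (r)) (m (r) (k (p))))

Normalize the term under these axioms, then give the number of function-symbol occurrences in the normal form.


1. (m (m (k (p)) (r)) (m (r) (k (p))))  →  (m (k (p)) (m (r) (k (p))))
2. (m (k (p)) (m (r) (k (p))))  →  (m (k (p)) (k (p)))
normal form: (m (k (p)) (k (p)))

size = 5


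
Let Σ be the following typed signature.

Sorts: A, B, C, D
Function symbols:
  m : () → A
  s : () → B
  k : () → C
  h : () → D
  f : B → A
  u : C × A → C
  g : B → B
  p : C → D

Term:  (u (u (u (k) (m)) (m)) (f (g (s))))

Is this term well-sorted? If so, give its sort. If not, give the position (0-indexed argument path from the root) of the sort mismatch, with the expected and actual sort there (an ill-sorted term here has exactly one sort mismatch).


      (k) : C
      (m) : A
    (u (k) (m)) : C
    (m) : A
  (u (u (k) (m)) (m)) : C
      (s) : B
    (g (s)) : B
  (f (g (s))) : A
(u (u (u (k) (m)) (m)) (f (g (s)))) : C

well-sorted; sort = C


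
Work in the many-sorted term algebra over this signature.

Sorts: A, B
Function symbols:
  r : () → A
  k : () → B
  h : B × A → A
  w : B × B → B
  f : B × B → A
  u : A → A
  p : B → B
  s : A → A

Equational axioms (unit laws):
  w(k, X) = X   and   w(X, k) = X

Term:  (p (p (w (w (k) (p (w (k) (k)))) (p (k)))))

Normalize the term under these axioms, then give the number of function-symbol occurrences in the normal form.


size = 7

1. (p (p (w (w (k) (p (w (k) (k)))) (p (k)))))  →  (p (p (w (p (w (k) (k))) (p (k)))))
2. (p (p (w (p (w (k) (k))) (p (k)))))  →  (p (p (w (p (k)) (p (k)))))
normal form: (p (p (w (p (k)) (p (k)))))


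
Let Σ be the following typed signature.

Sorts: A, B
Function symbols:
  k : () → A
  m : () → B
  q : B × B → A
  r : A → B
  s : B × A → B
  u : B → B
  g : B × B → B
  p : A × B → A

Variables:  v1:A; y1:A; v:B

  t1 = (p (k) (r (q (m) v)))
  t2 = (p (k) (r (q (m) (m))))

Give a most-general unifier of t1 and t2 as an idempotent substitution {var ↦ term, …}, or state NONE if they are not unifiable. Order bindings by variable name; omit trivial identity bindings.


{v ↦ (m)}


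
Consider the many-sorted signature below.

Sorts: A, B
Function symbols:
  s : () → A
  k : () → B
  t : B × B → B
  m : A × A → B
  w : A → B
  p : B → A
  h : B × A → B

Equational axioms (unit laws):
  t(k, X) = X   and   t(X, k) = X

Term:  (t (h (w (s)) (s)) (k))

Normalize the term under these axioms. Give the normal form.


normal form = (h (w (s)) (s))

1. (t (h (w (s)) (s)) (k))  →  (h (w (s)) (s))


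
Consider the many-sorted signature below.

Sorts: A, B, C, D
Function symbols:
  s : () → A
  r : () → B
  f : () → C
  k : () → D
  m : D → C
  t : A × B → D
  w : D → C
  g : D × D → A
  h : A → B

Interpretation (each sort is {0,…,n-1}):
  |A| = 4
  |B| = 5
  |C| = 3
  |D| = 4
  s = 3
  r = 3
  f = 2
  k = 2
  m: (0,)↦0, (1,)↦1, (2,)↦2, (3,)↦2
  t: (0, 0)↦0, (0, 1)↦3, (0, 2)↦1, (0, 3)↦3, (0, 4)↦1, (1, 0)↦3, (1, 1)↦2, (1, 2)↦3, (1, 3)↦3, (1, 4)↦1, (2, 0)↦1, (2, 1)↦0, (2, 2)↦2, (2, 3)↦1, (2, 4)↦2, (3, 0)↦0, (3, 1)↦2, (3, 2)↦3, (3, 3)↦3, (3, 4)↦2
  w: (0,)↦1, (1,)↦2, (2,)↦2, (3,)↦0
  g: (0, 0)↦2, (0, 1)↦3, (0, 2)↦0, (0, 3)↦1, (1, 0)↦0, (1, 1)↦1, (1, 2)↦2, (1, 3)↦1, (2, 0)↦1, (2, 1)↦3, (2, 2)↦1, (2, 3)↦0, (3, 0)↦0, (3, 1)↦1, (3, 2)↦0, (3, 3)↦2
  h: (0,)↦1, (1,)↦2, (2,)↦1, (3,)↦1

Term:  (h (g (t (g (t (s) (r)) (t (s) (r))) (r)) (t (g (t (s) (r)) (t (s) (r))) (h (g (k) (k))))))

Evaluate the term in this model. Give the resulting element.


value = 1

  s = 3
  r = 3
  (t (s) (r)) = t(3, 3) = 3
  s = 3
  r = 3
  (t (s) (r)) = t(3, 3) = 3
  (g (t (s) (r)) (t (s) (r))) = g(3, 3) = 2
  r = 3
  (t (g (t (s) (r)) (t (s) (r))) (r)) = t(2, 3) = 1
  s = 3
  r = 3
  (t (s) (r)) = t(3, 3) = 3
  s = 3
  r = 3
  (t (s) (r)) = t(3, 3) = 3
  (g (t (s) (r)) (t (s) (r))) = g(3, 3) = 2
  k = 2
  k = 2
  (g (k) (k)) = g(2, 2) = 1
  (h (g (k) (k))) = h(1,) = 2
  (t (g (t (s) (r)) (t (s) (r))) (h (g (k) (k)))) = t(2, 2) = 2
  (g (t (g (t (s) (r)) (t (s) (r))) (r)) (t (g (t (s) (r)) (t (s) (r))) (h (g (k) (k))))) = g(1, 2) = 2
  (h (g (t (g (t (s) (r)) (t (s) (r))) (r)) (t (g (t (s) (r)) (t (s) (r))) (h (g (k) (k)))))) = h(2,) = 1


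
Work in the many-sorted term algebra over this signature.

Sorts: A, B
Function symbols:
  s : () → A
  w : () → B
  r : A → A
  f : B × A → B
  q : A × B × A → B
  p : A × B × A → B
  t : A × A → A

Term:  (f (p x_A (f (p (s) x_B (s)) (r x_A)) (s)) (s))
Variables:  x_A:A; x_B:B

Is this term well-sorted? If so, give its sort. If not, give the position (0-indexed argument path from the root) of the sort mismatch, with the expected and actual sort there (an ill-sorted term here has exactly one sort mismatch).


    x_A : A
        (s) : A
        x_B : B
        (s) : A
      (p (s) x_B (s)) : B
        x_A : A
      (r x_A) : A
    (f (p (s) x_B (s)) (r x_A)) : B
    (s) : A
  (p x_A (f (p (s) x_B (s)) (r x_A)) (s)) : B
  (s) : A
(f (p x_A (f (p (s) x_B (s)) (r x_A)) (s)) (s)) : B

well-sorted; sort = B


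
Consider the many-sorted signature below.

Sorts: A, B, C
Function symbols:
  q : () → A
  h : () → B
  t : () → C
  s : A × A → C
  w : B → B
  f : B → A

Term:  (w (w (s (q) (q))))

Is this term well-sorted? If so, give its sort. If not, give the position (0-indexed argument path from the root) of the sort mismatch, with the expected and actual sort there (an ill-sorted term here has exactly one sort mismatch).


      (q) : A
      (q) : A
    (s (q) (q)) : C
  (w (s (q) (q))) : ✗ arg 0 at [0, 0] has sort C, expected B

ill-sorted at position [0, 0]: expected B, got C


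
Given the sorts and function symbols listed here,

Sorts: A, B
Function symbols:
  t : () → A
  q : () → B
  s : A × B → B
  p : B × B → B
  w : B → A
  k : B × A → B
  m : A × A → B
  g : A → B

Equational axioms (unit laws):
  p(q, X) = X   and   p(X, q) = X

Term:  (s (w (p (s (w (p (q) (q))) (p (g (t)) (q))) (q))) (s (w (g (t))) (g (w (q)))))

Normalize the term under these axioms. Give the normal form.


1. (s (w (p (s (w (p (q) (q))) (p (g (t)) (q))) (q))) (s (w (g (t))) (g (w (q)))))  →  (s (w (s (w (p (q) (q))) (p (g (t)) (q)))) (s (w (g (t))) (g (w (q)))))
2. (s (w (s (w (p (q) (q))) (p (g (t)) (q)))) (s (w (g (t))) (g (w (q)))))  →  (s (w (s (w (q)) (p (g (t)) (q)))) (s (w (g (t))) (g (w (q)))))
3. (s (w (s (w (q)) (p (g (t)) (q)))) (s (w (g (t))) (g (w (q)))))  →  (s (w (s (w (q)) (g (t)))) (s (w (g (t))) (g (w (q)))))

normal form = (s (w (s (w (q)) (g (t)))) (s (w (g (t))) (g (w (q)))))


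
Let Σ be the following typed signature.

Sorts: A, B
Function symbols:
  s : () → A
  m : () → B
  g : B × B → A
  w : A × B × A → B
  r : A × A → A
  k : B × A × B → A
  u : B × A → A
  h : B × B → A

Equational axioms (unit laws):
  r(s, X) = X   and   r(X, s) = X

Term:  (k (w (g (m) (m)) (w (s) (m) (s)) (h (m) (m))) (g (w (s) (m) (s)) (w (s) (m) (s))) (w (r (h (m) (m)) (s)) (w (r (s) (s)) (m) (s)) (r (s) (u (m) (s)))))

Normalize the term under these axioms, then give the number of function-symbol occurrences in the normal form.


size = 32

1. (k (w (g (m) (m)) (w (s) (m) (s)) (h (m) (m))) (g (w (s) (m) (s)) (w (s) (m) (s))) (w (r (h (m) (m)) (s)) (w (r (s) (s)) (m) (s)) (r (s) (u (m) (s)))))  →  (k (w (g (m) (m)) (w (s) (m) (s)) (h (m) (m))) (g (w (s) (m) (s)) (w (s) (m) (s))) (w (h (m) (m)) (w (r (s) (s)) (m) (s)) (r (s) (u (m) (s)))))
2. (k (w (g (m) (m)) (w (s) (m) (s)) (h (m) (m))) (g (w (s) (m) (s)) (w (s) (m) (s))) (w (h (m) (m)) (w (r (s) (s)) (m) (s)) (r (s) (u (m) (s)))))  →  (k (w (g (m) (m)) (w (s) (m) (s)) (h (m) (m))) (g (w (s) (m) (s)) (w (s) (m) (s))) (w (h (m) (m)) (w (s) (m) (s)) (r (s) (u (m) (s)))))
3. (k (w (g (m) (m)) (w (s) (m) (s)) (h (m) (m))) (g (w (s) (m) (s)) (w (s) (m) (s))) (w (h (m) (m)) (w (s) (m) (s)) (r (s) (u (m) (s)))))  →  (k (w (g (m) (m)) (w (s) (m) (s)) (h (m) (m))) (g (w (s) (m) (s)) (w (s) (m) (s))) (w (h (m) (m)) (w (s) (m) (s)) (u (m) (s))))
normal form: (k (w (g (m) (m)) (w (s) (m) (s)) (h (m) (m))) (g (w (s) (m) (s)) (w (s) (m) (s))) (w (h (m) (m)) (w (s) (m) (s)) (u (m) (s))))


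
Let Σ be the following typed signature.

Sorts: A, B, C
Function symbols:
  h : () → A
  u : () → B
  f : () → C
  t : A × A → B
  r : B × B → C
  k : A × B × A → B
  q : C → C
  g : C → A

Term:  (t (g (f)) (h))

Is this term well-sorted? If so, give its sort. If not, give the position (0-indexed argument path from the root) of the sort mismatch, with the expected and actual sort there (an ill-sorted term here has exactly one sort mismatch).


    (f) : C
  (g (f)) : A
  (h) : A
(t (g (f)) (h)) : B

well-sorted; sort = B


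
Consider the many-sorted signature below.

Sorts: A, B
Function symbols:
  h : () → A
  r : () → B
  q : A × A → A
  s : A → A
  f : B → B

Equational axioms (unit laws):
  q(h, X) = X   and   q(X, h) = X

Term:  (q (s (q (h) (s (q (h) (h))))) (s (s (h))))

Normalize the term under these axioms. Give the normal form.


normal form = (q (s (s (h))) (s (s (h))))

1. (q (s (q (h) (s (q (h) (h))))) (s (s (h))))  →  (q (s (s (q (h) (h)))) (s (s (h))))
2. (q (s (s (q (h) (h)))) (s (s (h))))  →  (q (s (s (h))) (s (s (h))))


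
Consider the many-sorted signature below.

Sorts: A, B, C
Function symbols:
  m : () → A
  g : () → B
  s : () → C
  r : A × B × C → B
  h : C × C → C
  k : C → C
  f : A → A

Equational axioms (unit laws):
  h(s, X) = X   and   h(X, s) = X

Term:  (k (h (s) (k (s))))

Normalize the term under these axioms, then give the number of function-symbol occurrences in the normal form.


1. (k (h (s) (k (s))))  →  (k (k (s)))
normal form: (k (k (s)))

size = 3


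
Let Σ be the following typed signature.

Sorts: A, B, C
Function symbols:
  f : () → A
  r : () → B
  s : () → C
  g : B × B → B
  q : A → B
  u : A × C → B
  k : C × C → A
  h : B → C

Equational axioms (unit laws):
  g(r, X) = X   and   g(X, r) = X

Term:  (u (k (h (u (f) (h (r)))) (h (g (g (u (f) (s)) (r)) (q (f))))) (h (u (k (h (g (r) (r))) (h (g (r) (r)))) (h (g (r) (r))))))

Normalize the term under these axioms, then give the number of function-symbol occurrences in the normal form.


size = 23

1. (u (k (h (u (f) (h (r)))) (h (g (g (u (f) (s)) (r)) (q (f))))) (h (u (k (h (g (r) (r))) (h (g (r) (r)))) (h (g (r) (r))))))  →  (u (k (h (u (f) (h (r)))) (h (g (u (f) (s)) (q (f))))) (h (u (k (h (g (r) (r))) (h (g (r) (r)))) (h (g (r) (r))))))
2. (u (k (h (u (f) (h (r)))) (h (g (u (f) (s)) (q (f))))) (h (u (k (h (g (r) (r))) (h (g (r) (r)))) (h (g (r) (r))))))  →  (u (k (h (u (f) (h (r)))) (h (g (u (f) (s)) (q (f))))) (h (u (k (h (r)) (h (g (r) (r)))) (h (g (r) (r))))))
3. (u (k (h (u (f) (h (r)))) (h (g (u (f) (s)) (q (f))))) (h (u (k (h (r)) (h (g (r) (r)))) (h (g (r) (r))))))  →  (u (k (h (u (f) (h (r)))) (h (g (u (f) (s)) (q (f))))) (h (u (k (h (r)) (h (r))) (h (g (r) (r))))))
4. (u (k (h (u (f) (h (r)))) (h (g (u (f) (s)) (q (f))))) (h (u (k (h (r)) (h (r))) (h (g (r) (r))))))  →  (u (k (h (u (f) (h (r)))) (h (g (u (f) (s)) (q (f))))) (h (u (k (h (r)) (h (r))) (h (r)))))
normal form: (u (k (h (u (f) (h (r)))) (h (g (u (f) (s)) (q (f))))) (h (u (k (h (r)) (h (r))) (h (r)))))


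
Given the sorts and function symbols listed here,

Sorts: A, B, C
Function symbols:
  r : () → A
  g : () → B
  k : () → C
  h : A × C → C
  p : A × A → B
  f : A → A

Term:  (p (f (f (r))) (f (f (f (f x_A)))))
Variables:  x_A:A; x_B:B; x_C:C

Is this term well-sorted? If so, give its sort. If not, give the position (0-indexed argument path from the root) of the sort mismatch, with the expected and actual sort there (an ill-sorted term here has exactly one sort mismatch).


      (r) : A
    (f (r)) : A
  (f (f (r))) : A
          x_A : A
        (f x_A) : A
      (f (f x_A)) : A
    (f (f (f x_A))) : A
  (f (f (f (f x_A)))) : A
(p (f (f (r))) (f (f (f (f x_A))))) : B

well-sorted; sort = B


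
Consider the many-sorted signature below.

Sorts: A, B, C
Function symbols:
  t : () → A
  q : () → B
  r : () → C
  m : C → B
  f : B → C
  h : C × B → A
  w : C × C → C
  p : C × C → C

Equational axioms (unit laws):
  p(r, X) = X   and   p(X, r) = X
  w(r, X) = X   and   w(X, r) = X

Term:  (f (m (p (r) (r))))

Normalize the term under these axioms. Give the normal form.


normal form = (f (m (r)))

1. (f (m (p (r) (r))))  →  (f (m (r)))


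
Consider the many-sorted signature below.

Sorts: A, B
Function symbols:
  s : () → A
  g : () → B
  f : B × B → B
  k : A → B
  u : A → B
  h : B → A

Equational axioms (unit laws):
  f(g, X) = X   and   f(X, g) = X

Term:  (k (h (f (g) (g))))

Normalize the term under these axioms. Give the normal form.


1. (k (h (f (g) (g))))  →  (k (h (g)))

normal form = (k (h (g)))


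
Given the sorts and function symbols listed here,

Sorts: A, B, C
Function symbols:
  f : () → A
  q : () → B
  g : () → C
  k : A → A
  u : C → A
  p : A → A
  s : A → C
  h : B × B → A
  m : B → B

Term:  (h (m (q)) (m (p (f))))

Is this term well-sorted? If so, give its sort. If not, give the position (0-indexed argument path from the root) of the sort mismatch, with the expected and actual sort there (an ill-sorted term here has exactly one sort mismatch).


ill-sorted at position [1, 0]: expected B, got A

    (q) : B
  (m (q)) : B
      (f) : A
    (p (f)) : A
  (m (p (f))) : ✗ arg 0 at [1, 0] has sort A, expected B


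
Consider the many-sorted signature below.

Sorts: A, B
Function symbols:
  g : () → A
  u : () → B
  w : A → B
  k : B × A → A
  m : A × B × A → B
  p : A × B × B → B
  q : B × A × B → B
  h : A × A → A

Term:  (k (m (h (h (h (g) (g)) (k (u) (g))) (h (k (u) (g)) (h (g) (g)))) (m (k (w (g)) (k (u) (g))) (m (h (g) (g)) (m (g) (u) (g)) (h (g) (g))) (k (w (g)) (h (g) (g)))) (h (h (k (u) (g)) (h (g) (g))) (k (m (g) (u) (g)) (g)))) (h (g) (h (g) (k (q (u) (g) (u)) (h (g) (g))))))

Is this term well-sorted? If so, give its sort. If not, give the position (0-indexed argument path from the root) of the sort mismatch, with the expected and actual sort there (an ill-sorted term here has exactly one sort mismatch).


          (g) : A
          (g) : A
        (h (g) (g)) : A
          (u) : B
          (g) : A
        (k (u) (g)) : A
      (h (h (g) (g)) (k (u) (g))) : A
          (u) : B
          (g) : A
        (k (u) (g)) : A
          (g) : A
          (g) : A
        (h (g) (g)) : A
      (h (k (u) (g)) (h (g) (g))) : A
    (h (h (h (g) (g)) (k (u) (g))) (h (k (u) (g)) (h (g) (g)))) : A
          (g) : A
        (w (g)) : B
          (u) : B
          (g) : A
        (k (u) (g)) : A
      (k (w (g)) (k (u) (g))) : A
          (g) : A
          (g) : A
        (h (g) (g)) : A
          (g) : A
          (u) : B
          (g) : A
        (m (g) (u) (g)) : B
          (g) : A
          (g) : A
        (h (g) (g)) : A
      (m (h (g) (g)) (m (g) (u) (g)) (h (g) (g))) : B
          (g) : A
        (w (g)) : B
          (g) : A
          (g) : A
        (h (g) (g)) : A
      (k (w (g)) (h (g) (g))) : A
    (m (k (w (g)) (k (u) (g))) (m (h (g) (g)) (m (g) (u) (g)) (h (g) (g))) (k (w (g)) (h (g) (g)))) : B
          (u) : B
          (g) : A
        (k (u) (g)) : A
          (g) : A
          (g) : A
        (h (g) (g)) : A
      (h (k (u) (g)) (h (g) (g))) : A
          (g) : A
          (u) : B
          (g) : A
        (m (g) (u) (g)) : B
        (g) : A
      (k (m (g) (u) (g)) (g)) : A
    (h (h (k (u) (g)) (h (g) (g))) (k (m (g) (u) (g)) (g))) : A
  (m (h (h (h (g) (g)) (k (u) (g))) (h (k (u) (g)) (h (g) (g)))) (m (k (w (g)) (k (u) (g))) (m (h (g) (g)) (m (g) (u) (g)) (h (g) (g))) (k (w (g)) (h (g) (g)))) (h (h (k (u) (g)) (h (g) (g))) (k (m (g) (u) (g)) (g)))) : B
    (g) : A
      (g) : A
          (u) : B
          (g) : A
          (u) : B
        (q (u) (g) (u)) : B
          (g) : A
          (g) : A
        (h (g) (g)) : A
      (k (q (u) (g) (u)) (h (g) (g))) : A
    (h (g) (k (q (u) (g) (u)) (h (g) (g)))) : A
  (h (g) (h (g) (k (q (u) (g) (u)) (h (g) (g))))) : A
(k (m (h (h (h (g) (g)) (k (u) (g))) (h (k (u) (g)) (h (g) (g)))) (m (k (w (g)) (k (u) (g))) (m (h (g) (g)) (m (g) (u) (g)) (h (g) (g))) (k (w (g)) (h (g) (g)))) (h (h (k (u) (g)) (h (g) (g))) (k (m (g) (u) (g)) (g)))) (h (g) (h (g) (k (q (u) (g) (u)) (h (g) (g)))))) : A

well-sorted; sort = A


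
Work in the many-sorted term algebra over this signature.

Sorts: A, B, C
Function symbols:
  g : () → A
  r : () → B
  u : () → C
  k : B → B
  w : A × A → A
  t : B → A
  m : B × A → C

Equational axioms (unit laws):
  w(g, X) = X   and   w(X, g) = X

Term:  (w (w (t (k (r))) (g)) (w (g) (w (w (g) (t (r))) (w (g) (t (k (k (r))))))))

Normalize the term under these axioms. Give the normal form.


normal form = (w (t (k (r))) (w (t (r)) (t (k (k (r))))))

1. (w (w (t (k (r))) (g)) (w (g) (w (w (g) (t (r))) (w (g) (t (k (k (r))))))))  →  (w (t (k (r))) (w (g) (w (w (g) (t (r))) (w (g) (t (k (k (r))))))))
2. (w (t (k (r))) (w (g) (w (w (g) (t (r))) (w (g) (t (k (k (r))))))))  →  (w (t (k (r))) (w (w (g) (t (r))) (w (g) (t (k (k (r)))))))
3. (w (t (k (r))) (w (w (g) (t (r))) (w (g) (t (k (k (r)))))))  →  (w (t (k (r))) (w (t (r)) (w (g) (t (k (k (r)))))))
4. (w (t (k (r))) (w (t (r)) (w (g) (t (k (k (r)))))))  →  (w (t (k (r))) (w (t (r)) (t (k (k (r))))))


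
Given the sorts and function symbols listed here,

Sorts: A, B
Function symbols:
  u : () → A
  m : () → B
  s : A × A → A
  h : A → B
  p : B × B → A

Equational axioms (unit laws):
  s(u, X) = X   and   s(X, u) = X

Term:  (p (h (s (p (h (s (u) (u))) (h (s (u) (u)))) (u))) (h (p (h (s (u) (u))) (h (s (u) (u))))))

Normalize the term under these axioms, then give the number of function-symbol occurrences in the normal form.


1. (p (h (s (p (h (s (u) (u))) (h (s (u) (u)))) (u))) (h (p (h (s (u) (u))) (h (s (u) (u))))))  →  (p (h (p (h (s (u) (u))) (h (s (u) (u))))) (h (p (h (s (u) (u))) (h (s (u) (u))))))
2. (p (h (p (h (s (u) (u))) (h (s (u) (u))))) (h (p (h (s (u) (u))) (h (s (u) (u))))))  →  (p (h (p (h (u)) (h (s (u) (u))))) (h (p (h (s (u) (u))) (h (s (u) (u))))))
3. (p (h (p (h (u)) (h (s (u) (u))))) (h (p (h (s (u) (u))) (h (s (u) (u))))))  →  (p (h (p (h (u)) (h (u)))) (h (p (h (s (u) (u))) (h (s (u) (u))))))
4. (p (h (p (h (u)) (h (u)))) (h (p (h (s (u) (u))) (h (s (u) (u))))))  →  (p (h (p (h (u)) (h (u)))) (h (p (h (u)) (h (s (u) (u))))))
5. (p (h (p (h (u)) (h (u)))) (h (p (h (u)) (h (s (u) (u))))))  →  (p (h (p (h (u)) (h (u)))) (h (p (h (u)) (h (u)))))
normal form: (p (h (p (h (u)) (h (u)))) (h (p (h (u)) (h (u)))))

size = 13


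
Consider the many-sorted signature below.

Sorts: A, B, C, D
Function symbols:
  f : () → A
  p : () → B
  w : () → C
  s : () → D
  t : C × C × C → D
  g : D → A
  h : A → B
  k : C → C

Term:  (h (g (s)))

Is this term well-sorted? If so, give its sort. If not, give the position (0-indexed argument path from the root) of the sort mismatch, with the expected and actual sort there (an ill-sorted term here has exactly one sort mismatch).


    (s) : D
  (g (s)) : A
(h (g (s))) : B

well-sorted; sort = B


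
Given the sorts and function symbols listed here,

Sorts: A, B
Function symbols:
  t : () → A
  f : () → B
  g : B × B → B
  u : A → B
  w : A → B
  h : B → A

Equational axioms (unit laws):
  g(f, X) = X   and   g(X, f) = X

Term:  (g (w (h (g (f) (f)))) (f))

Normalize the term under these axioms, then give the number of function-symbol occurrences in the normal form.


size = 3

1. (g (w (h (g (f) (f)))) (f))  →  (w (h (g (f) (f))))
2. (w (h (g (f) (f))))  →  (w (h (f)))
normal form: (w (h (f)))


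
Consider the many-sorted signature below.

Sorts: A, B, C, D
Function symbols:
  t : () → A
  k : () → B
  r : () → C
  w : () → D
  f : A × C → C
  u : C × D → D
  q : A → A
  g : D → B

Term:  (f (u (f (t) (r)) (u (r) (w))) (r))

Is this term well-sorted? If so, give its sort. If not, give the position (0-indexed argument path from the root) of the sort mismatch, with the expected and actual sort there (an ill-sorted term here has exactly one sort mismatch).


      (t) : A
      (r) : C
    (f (t) (r)) : C
      (r) : C
      (w) : D
    (u (r) (w)) : D
  (u (f (t) (r)) (u (r) (w))) : D
  (r) : C
(f (u (f (t) (r)) (u (r) (w))) (r)) : ✗ arg 0 at [0] has sort D, expected A

ill-sorted at position [0]: expected A, got D


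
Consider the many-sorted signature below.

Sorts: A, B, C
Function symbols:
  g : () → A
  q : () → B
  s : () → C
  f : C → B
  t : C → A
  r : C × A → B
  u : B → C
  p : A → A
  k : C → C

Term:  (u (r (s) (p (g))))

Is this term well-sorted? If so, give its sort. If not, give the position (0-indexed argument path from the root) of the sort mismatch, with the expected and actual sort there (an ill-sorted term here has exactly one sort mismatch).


well-sorted; sort = C

    (s) : C
      (g) : A
    (p (g)) : A
  (r (s) (p (g))) : B
(u (r (s) (p (g)))) : C


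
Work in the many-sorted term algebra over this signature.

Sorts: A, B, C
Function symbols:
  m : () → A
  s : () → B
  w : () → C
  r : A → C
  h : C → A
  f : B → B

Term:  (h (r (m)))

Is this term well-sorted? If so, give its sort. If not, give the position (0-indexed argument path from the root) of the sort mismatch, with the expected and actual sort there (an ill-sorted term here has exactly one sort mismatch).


well-sorted; sort = A

    (m) : A
  (r (m)) : C
(h (r (m))) : A


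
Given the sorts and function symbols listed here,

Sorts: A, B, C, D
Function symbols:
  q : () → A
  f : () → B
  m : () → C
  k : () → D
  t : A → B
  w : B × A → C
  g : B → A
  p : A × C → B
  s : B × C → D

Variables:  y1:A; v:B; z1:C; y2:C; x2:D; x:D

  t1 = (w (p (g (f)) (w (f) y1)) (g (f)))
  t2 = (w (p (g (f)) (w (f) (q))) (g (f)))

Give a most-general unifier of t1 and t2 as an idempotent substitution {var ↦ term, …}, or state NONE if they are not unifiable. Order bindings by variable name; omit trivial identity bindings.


{y1 ↦ (q)}


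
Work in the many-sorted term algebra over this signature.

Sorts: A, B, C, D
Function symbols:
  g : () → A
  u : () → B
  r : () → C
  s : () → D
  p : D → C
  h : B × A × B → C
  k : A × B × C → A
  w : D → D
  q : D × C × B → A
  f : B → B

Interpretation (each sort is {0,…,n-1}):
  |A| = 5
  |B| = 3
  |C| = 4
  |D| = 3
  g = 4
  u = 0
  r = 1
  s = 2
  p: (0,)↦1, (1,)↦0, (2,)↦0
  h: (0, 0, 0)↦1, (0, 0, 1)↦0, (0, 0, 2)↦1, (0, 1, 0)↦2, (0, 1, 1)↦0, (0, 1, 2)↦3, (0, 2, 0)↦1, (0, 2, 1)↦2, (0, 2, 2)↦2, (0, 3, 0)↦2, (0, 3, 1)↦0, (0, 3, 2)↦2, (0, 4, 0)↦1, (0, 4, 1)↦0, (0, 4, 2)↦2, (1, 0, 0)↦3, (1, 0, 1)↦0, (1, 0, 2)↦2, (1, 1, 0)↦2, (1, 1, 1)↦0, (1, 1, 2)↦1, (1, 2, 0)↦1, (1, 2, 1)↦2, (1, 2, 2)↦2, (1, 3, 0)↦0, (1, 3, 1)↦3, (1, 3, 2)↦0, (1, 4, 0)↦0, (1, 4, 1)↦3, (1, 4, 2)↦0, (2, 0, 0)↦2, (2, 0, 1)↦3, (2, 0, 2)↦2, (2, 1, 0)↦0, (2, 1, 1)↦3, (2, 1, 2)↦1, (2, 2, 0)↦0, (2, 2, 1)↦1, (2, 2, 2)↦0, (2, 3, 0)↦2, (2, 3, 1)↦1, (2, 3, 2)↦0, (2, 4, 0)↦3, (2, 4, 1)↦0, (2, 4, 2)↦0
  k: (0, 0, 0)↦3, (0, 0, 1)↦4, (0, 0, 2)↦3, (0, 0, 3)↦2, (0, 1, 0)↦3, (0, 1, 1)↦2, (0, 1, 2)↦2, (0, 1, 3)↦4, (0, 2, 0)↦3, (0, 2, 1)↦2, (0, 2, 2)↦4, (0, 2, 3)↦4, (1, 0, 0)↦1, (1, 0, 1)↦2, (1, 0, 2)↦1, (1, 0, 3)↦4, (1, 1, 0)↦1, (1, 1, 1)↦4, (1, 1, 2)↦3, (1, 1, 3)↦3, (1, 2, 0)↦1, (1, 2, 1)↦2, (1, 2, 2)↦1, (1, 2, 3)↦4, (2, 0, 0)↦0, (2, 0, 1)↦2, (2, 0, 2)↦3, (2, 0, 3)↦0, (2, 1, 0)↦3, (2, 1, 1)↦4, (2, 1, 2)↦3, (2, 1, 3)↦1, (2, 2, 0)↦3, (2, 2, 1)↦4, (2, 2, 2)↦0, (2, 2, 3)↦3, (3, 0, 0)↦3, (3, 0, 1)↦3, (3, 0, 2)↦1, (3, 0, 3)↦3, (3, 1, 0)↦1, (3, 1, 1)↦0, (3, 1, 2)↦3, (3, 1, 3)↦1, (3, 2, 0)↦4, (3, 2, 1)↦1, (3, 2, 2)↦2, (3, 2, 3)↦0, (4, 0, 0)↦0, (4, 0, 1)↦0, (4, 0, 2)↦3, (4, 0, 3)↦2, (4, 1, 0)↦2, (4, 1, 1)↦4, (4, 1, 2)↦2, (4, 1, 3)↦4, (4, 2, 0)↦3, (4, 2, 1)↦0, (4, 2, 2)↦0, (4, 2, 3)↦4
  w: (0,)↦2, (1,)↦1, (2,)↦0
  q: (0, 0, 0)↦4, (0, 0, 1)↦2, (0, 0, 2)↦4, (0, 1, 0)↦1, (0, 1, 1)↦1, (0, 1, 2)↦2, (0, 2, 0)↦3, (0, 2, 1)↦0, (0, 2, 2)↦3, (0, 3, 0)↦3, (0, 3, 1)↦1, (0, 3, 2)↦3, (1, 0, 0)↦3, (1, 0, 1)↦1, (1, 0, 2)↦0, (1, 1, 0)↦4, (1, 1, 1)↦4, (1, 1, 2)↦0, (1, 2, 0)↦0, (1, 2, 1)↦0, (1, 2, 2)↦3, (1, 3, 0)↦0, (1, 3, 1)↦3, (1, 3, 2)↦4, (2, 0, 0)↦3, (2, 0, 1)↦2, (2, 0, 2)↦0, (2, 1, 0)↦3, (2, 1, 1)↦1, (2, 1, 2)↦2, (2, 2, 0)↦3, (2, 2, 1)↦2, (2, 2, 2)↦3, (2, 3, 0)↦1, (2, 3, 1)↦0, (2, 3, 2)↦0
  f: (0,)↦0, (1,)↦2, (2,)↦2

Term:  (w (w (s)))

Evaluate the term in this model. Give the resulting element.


  s = 2
  (w (s)) = w(2,) = 0
  (w (w (s))) = w(0,) = 2

value = 2


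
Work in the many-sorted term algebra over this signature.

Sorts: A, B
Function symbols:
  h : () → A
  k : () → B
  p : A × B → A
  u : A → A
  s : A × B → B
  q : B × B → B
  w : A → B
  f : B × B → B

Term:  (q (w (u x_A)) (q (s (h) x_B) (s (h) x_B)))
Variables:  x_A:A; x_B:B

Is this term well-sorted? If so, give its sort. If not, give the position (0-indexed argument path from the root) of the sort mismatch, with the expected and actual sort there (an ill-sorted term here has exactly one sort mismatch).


well-sorted; sort = B

      x_A : A
    (u x_A) : A
  (w (u x_A)) : B
      (h) : A
      x_B : B
    (s (h) x_B) : B
      (h) : A
      x_B : B
    (s (h) x_B) : B
  (q (s (h) x_B) (s (h) x_B)) : B
(q (w (u x_A)) (q (s (h) x_B) (s (h) x_B))) : B


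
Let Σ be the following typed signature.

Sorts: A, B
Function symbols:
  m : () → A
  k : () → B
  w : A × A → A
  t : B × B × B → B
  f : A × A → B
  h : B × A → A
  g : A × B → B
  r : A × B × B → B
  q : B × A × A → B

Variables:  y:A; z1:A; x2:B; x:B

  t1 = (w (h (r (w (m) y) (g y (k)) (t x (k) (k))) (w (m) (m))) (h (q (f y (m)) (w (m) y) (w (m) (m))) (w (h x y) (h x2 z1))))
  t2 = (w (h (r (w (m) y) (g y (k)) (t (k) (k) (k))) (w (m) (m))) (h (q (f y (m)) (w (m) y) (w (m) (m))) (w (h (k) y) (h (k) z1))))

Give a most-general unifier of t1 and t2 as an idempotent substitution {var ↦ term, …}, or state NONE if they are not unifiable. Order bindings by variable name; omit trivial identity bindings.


{x ↦ (k), x2 ↦ (k)}


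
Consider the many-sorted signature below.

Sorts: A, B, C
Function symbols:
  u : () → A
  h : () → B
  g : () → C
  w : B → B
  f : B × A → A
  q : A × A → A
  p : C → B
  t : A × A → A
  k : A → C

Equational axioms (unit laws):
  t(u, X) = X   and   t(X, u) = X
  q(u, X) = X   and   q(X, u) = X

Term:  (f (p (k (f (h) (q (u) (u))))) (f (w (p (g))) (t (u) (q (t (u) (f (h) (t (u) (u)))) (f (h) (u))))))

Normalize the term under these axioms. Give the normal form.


normal form = (f (p (k (f (h) (u)))) (f (w (p (g))) (q (f (h) (u)) (f (h) (u)))))

1. (f (p (k (f (h) (q (u) (u))))) (f (w (p (g))) (t (u) (q (t (u) (f (h) (t (u) (u)))) (f (h) (u))))))  →  (f (p (k (f (h) (u)))) (f (w (p (g))) (t (u) (q (t (u) (f (h) (t (u) (u)))) (f (h) (u))))))
2. (f (p (k (f (h) (u)))) (f (w (p (g))) (t (u) (q (t (u) (f (h) (t (u) (u)))) (f (h) (u))))))  →  (f (p (k (f (h) (u)))) (f (w (p (g))) (q (t (u) (f (h) (t (u) (u)))) (f (h) (u)))))
3. (f (p (k (f (h) (u)))) (f (w (p (g))) (q (t (u) (f (h) (t (u) (u)))) (f (h) (u)))))  →  (f (p (k (f (h) (u)))) (f (w (p (g))) (q (f (h) (t (u) (u))) (f (h) (u)))))
4. (f (p (k (f (h) (u)))) (f (w (p (g))) (q (f (h) (t (u) (u))) (f (h) (u)))))  →  (f (p (k (f (h) (u)))) (f (w (p (g))) (q (f (h) (u)) (f (h) (u)))))


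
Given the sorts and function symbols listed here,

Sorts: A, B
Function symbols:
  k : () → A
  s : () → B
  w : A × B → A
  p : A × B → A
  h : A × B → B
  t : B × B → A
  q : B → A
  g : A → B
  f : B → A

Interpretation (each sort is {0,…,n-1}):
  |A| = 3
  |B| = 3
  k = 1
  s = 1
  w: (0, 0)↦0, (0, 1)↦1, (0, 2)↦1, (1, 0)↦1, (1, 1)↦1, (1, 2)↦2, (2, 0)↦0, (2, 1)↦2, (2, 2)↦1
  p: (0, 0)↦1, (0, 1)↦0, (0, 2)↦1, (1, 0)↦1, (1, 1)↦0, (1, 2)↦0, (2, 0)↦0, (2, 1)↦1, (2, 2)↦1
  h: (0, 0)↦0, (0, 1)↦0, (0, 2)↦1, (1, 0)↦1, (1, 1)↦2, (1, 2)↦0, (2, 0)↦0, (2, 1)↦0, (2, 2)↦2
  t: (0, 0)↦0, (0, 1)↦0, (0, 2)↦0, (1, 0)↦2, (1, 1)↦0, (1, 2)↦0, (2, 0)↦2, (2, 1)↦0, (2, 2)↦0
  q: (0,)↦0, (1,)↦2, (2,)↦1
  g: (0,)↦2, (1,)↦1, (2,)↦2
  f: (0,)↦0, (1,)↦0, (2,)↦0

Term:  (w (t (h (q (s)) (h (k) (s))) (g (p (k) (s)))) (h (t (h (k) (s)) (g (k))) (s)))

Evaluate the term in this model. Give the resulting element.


value = 0

  s = 1
  (q (s)) = q(1,) = 2
  k = 1
  s = 1
  (h (k) (s)) = h(1, 1) = 2
  (h (q (s)) (h (k) (s))) = h(2, 2) = 2
  k = 1
  s = 1
  (p (k) (s)) = p(1, 1) = 0
  (g (p (k) (s))) = g(0,) = 2
  (t (h (q (s)) (h (k) (s))) (g (p (k) (s)))) = t(2, 2) = 0
  k = 1
  s = 1
  (h (k) (s)) = h(1, 1) = 2
  k = 1
  (g (k)) = g(1,) = 1
  (t (h (k) (s)) (g (k))) = t(2, 1) = 0
  s = 1
  (h (t (h (k) (s)) (g (k))) (s)) = h(0, 1) = 0
  (w (t (h (q (s)) (h (k) (s))) (g (p (k) (s)))) (h (t (h (k) (s)) (g (k))) (s))) = w(0, 0) = 0


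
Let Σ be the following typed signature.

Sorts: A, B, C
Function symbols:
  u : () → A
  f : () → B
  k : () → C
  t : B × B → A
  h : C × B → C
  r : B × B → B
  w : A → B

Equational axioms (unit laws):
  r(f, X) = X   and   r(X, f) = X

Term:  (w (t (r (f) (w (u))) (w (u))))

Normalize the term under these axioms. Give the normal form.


normal form = (w (t (w (u)) (w (u))))

1. (w (t (r (f) (w (u))) (w (u))))  →  (w (t (w (u)) (w (u))))


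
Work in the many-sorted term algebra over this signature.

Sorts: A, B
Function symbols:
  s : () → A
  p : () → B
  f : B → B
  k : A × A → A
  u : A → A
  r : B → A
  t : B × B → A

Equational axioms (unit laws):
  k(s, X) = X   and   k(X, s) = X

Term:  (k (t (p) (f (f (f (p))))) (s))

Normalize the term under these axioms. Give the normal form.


1. (k (t (p) (f (f (f (p))))) (s))  →  (t (p) (f (f (f (p)))))

normal form = (t (p) (f (f (f (p)))))


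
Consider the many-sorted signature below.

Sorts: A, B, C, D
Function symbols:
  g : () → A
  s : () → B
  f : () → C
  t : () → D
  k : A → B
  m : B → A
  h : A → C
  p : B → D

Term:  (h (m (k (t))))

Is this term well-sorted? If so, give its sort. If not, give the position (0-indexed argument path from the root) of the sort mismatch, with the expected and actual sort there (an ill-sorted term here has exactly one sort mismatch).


ill-sorted at position [0, 0, 0]: expected A, got D

      (t) : D
    (k (t)) : ✗ arg 0 at [0, 0, 0] has sort D, expected A


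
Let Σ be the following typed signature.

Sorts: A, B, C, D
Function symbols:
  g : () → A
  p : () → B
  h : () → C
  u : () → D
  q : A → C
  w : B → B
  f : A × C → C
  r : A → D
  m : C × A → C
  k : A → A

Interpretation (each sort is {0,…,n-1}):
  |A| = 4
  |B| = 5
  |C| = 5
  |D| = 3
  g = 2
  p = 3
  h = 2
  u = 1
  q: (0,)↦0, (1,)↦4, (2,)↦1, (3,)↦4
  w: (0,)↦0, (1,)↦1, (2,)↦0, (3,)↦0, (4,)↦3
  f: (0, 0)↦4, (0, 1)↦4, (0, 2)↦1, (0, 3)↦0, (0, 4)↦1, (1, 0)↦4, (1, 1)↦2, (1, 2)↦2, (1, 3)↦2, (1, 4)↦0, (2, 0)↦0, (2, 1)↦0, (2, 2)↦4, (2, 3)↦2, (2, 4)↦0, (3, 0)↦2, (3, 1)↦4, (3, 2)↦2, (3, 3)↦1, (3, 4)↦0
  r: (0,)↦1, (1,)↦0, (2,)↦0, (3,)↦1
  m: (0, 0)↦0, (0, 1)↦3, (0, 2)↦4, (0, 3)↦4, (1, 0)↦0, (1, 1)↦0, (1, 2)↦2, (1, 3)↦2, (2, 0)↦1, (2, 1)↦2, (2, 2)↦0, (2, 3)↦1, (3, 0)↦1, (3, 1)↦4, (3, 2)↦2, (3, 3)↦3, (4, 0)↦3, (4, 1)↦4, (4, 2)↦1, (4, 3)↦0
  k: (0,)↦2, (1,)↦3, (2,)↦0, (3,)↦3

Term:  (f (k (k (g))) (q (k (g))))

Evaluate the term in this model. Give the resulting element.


  g = 2
  (k (g)) = k(2,) = 0
  (k (k (g))) = k(0,) = 2
  g = 2
  (k (g)) = k(2,) = 0
  (q (k (g))) = q(0,) = 0
  (f (k (k (g))) (q (k (g)))) = f(2, 0) = 0

value = 0


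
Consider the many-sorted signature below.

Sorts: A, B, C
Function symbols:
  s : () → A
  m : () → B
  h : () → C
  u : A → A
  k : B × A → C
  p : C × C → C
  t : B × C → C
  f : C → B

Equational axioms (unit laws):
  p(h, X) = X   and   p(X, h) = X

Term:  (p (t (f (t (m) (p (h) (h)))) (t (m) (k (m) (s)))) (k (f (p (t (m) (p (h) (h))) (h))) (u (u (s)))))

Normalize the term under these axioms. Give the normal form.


1. (p (t (f (t (m) (p (h) (h)))) (t (m) (k (m) (s)))) (k (f (p (t (m) (p (h) (h))) (h))) (u (u (s)))))  →  (p (t (f (t (m) (h))) (t (m) (k (m) (s)))) (k (f (p (t (m) (p (h) (h))) (h))) (u (u (s)))))
2. (p (t (f (t (m) (h))) (t (m) (k (m) (s)))) (k (f (p (t (m) (p (h) (h))) (h))) (u (u (s)))))  →  (p (t (f (t (m) (h))) (t (m) (k (m) (s)))) (k (f (t (m) (p (h) (h)))) (u (u (s)))))
3. (p (t (f (t (m) (h))) (t (m) (k (m) (s)))) (k (f (t (m) (p (h) (h)))) (u (u (s)))))  →  (p (t (f (t (m) (h))) (t (m) (k (m) (s)))) (k (f (t (m) (h))) (u (u (s)))))

normal form = (p (t (f (t (m) (h))) (t (m) (k (m) (s)))) (k (f (t (m) (h))) (u (u (s)))))
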